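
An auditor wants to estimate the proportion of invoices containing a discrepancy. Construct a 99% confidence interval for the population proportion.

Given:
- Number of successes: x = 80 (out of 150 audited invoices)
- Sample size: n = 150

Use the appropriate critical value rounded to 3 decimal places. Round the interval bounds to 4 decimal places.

Sample proportion: p̂ = 80/150 = 0.533333

Check conditions for normal approximation:
  np̂ = 80 ≥ 10 ✓
  n(1-p̂) = 70 ≥ 10 ✓

The sample is large enough, so use a z-interval (normal approximation) for the proportion.

For 99% confidence, z* = 2.576 (from standard normal table)

Standard error: SE = √(p̂(1-p̂)/n) = √(0.533333×0.466667/150) = 0.04073401

Margin of error: E = z* × SE = 2.576 × 0.04073401 = 0.104931

Z-interval: p̂ ± E = 0.533333 ± 0.104931 = (0.428403, 0.638264)

Rounded to 4 decimal places:

(0.4284, 0.6383)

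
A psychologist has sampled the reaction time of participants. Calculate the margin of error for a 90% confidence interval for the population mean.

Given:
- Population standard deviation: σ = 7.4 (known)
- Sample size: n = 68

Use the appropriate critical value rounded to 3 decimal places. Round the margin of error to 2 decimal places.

The population standard deviation σ is known, so use the z-interval margin of error formula.

For 90% confidence, z* = 1.645 (from standard normal table)

Margin of error formula for z-interval: E = z* × σ/√n

E = 1.645 × 7.4/√68
  = 1.645 × 0.897382
  = 1.4762

Rounded to 2 decimal places:

1.48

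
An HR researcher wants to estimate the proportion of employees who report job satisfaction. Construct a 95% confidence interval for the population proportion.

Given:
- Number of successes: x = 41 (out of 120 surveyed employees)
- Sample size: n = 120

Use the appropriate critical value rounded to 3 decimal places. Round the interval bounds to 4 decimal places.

Sample proportion: p̂ = 41/120 = 0.341667

Check conditions for normal approximation:
  np̂ = 41 ≥ 10 ✓
  n(1-p̂) = 79 ≥ 10 ✓

The sample is large enough, so use a z-interval (normal approximation) for the proportion.

For 95% confidence, z* = 1.96 (from standard normal table)

Standard error: SE = √(p̂(1-p̂)/n) = √(0.341667×0.658333/120) = 0.04329459

Margin of error: E = z* × SE = 1.96 × 0.04329459 = 0.084857

Z-interval: p̂ ± E = 0.341667 ± 0.084857 = (0.256809, 0.426524)

Rounded to 4 decimal places:

(0.2568, 0.4265)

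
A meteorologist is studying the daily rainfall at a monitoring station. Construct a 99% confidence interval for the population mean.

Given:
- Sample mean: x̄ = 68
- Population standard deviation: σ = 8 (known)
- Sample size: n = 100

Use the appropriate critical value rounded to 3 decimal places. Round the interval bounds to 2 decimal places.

The population standard deviation σ is known, so use a z-interval (standard normal critical value).

For 99% confidence, z* = 2.576 (from standard normal table)

Standard error: SE = σ/√n = 8/√100 = 0.800000

Margin of error: E = z* × SE = 2.576 × 0.800000 = 2.0608

Z-interval: x̄ ± E = 68 ± 2.0608 = (65.9392, 70.0608)

Rounded to 2 decimal places:

(65.94, 70.06)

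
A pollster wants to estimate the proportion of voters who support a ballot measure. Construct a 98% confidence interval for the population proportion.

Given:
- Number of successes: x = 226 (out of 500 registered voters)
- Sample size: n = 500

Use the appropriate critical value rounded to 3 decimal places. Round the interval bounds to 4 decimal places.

Sample proportion: p̂ = 226/500 = 0.452000

Check conditions for normal approximation:
  np̂ = 226 ≥ 10 ✓
  n(1-p̂) = 274 ≥ 10 ✓

The sample is large enough, so use a z-interval (normal approximation) for the proportion.

For 98% confidence, z* = 2.326 (from standard normal table)

Standard error: SE = √(p̂(1-p̂)/n) = √(0.452000×0.548000/500) = 0.02225740

Margin of error: E = z* × SE = 2.326 × 0.02225740 = 0.051771

Z-interval: p̂ ± E = 0.452000 ± 0.051771 = (0.400229, 0.503771)

Rounded to 4 decimal places:

(0.4002, 0.5038)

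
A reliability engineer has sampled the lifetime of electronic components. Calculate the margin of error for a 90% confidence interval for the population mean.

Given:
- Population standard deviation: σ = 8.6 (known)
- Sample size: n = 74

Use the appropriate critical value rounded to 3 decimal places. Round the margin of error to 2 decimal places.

The population standard deviation σ is known, so use the z-interval margin of error formula.

For 90% confidence, z* = 1.645 (from standard normal table)

Margin of error formula for z-interval: E = z* × σ/√n

E = 1.645 × 8.6/√74
  = 1.645 × 0.999730
  = 1.6446

Rounded to 2 decimal places:

1.64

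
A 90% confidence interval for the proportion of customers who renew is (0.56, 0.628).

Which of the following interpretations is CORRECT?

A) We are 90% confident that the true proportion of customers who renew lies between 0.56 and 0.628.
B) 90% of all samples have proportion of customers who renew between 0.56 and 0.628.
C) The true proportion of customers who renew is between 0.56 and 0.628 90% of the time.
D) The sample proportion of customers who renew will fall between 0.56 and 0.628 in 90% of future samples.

A confidence interval represents our confidence in the procedure, not a probability statement about the parameter.

Key concept: If we repeated this sampling process many times and computed a 90% CI each time, about 90% of those intervals would contain the true population parameter.

For this specific interval (0.56, 0.628):
- Midpoint (point estimate): 0.594
- Margin of error: 0.034

The correct interpretation is the one stating confidence that the true parameter lies in the interval — option A.

A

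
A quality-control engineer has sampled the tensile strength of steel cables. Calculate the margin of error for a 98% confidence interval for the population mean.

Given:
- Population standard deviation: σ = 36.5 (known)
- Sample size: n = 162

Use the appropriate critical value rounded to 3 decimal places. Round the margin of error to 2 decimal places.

The population standard deviation σ is known, so use the z-interval margin of error formula.

For 98% confidence, z* = 2.326 (from standard normal table)

Margin of error formula for z-interval: E = z* × σ/√n

E = 2.326 × 36.5/√162
  = 2.326 × 2.867711
  = 6.6703

Rounded to 2 decimal places:

6.67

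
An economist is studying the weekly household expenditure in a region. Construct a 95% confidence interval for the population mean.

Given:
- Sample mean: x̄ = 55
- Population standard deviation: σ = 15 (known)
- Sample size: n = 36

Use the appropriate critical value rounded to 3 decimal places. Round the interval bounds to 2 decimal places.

The population standard deviation σ is known, so use a z-interval (standard normal critical value).

For 95% confidence, z* = 1.96 (from standard normal table)

Standard error: SE = σ/√n = 15/√36 = 2.500000

Margin of error: E = z* × SE = 1.96 × 2.500000 = 4.9000

Z-interval: x̄ ± E = 55 ± 4.9000 = (50.1000, 59.9000)

Rounded to 2 decimal places:

(50.10, 59.90)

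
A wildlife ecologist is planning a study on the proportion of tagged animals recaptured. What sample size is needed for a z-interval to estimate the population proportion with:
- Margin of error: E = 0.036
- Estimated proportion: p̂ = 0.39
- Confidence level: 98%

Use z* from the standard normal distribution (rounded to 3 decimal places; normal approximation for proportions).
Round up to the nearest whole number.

Using z* for proportion z-interval (normal approximation).

For 98% confidence, z* = 2.326 (from standard normal table)

Sample size formula for proportion z-interval: n = z*²p̂(1-p̂)/E²

n = 2.326² × 0.39 × 0.61 / 0.036²
  = 5.410276 × 0.2379 / 0.001296
  = 993.1363

Round up to the nearest whole number: n = 994

994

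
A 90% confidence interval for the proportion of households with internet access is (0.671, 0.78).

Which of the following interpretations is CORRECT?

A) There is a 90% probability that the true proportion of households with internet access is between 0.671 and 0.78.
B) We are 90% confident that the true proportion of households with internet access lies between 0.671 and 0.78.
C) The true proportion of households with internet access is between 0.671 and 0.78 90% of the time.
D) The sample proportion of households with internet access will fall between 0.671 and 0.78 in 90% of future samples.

A confidence interval represents our confidence in the procedure, not a probability statement about the parameter.

Key concept: If we repeated this sampling process many times and computed a 90% CI each time, about 90% of those intervals would contain the true population parameter.

For this specific interval (0.671, 0.78):
- Midpoint (point estimate): 0.7255
- Margin of error: 0.0545

The correct interpretation is the one stating confidence that the true parameter lies in the interval — option B.

B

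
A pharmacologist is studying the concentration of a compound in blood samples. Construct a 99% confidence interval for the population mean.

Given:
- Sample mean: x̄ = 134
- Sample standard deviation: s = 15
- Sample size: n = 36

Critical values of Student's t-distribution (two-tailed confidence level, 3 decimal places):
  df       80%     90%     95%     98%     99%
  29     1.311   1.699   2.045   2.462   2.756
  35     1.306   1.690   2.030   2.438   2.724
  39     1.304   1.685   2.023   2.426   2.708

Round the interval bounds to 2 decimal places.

The population standard deviation σ is unknown (only the sample standard deviation s is given), so use a t-interval with df = n - 1 = 36 - 1 = 35.

For 99% confidence with df = 35, t* = 2.724 (from t-table)

Standard error: SE = s/√n = 15/√36 = 2.500000

Margin of error: E = t* × SE = 2.724 × 2.500000 = 6.8100

T-interval: x̄ ± E = 134 ± 6.8100 = (127.1900, 140.8100)

Rounded to 2 decimal places:

(127.19, 140.81)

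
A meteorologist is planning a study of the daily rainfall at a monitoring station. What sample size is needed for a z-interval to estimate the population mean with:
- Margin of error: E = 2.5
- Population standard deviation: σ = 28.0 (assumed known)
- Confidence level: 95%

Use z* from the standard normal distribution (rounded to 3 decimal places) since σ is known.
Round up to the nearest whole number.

Using z* since population σ is known (z-interval formula).

For 95% confidence, z* = 1.96 (from standard normal table)

Sample size formula for z-interval: n = (z*σ/E)²

n = (1.96 × 28.0 / 2.5)²
  = (21.952000)²
  = 481.8903

Round up to the nearest whole number: n = 482

482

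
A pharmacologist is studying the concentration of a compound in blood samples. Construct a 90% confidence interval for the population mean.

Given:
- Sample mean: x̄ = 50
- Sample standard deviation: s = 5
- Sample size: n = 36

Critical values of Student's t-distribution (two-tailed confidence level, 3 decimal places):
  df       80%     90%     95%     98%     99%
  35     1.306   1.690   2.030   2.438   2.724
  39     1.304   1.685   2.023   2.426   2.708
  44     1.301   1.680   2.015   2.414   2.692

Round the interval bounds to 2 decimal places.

The population standard deviation σ is unknown (only the sample standard deviation s is given), so use a t-interval with df = n - 1 = 36 - 1 = 35.

For 90% confidence with df = 35, t* = 1.690 (from t-table)

Standard error: SE = s/√n = 5/√36 = 0.833333

Margin of error: E = t* × SE = 1.690 × 0.833333 = 1.4083

T-interval: x̄ ± E = 50 ± 1.4083 = (48.5917, 51.4083)

Rounded to 2 decimal places:

(48.59, 51.41)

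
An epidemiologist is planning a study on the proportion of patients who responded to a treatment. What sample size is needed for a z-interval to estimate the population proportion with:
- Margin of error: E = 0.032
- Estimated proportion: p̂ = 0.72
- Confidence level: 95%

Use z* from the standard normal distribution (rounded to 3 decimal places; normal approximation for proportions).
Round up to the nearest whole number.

Using z* for proportion z-interval (normal approximation).

For 95% confidence, z* = 1.96 (from standard normal table)

Sample size formula for proportion z-interval: n = z*²p̂(1-p̂)/E²

n = 1.96² × 0.72 × 0.28 / 0.032²
  = 3.8416 × 0.2016 / 0.001024
  = 756.3150

Round up to the nearest whole number: n = 757

757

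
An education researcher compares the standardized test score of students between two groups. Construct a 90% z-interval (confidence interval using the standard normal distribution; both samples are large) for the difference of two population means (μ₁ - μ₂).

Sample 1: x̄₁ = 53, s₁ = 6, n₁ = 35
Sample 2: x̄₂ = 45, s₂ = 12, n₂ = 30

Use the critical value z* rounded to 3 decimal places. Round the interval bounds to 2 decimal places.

Both samples are large (n₁ = 35 ≥ 30, n₂ = 30 ≥ 30), so a z-interval for the difference of means applies.

Point estimate: x̄₁ - x̄₂ = 53 - 45 = 8

Standard error: SE = √(s₁²/n₁ + s₂²/n₂)
= √(6²/35 + 12²/30)
= √(1.028571 + 4.800000)
= 2.414243

For 90% confidence, z* = 1.645 (from standard normal table)
Margin of error: E = z* × SE = 1.645 × 2.414243 = 3.9714

Z-interval: (x̄₁ - x̄₂) ± E = 8 ± 3.9714 = (4.0286, 11.9714)

Rounded to 2 decimal places:

(4.03, 11.97)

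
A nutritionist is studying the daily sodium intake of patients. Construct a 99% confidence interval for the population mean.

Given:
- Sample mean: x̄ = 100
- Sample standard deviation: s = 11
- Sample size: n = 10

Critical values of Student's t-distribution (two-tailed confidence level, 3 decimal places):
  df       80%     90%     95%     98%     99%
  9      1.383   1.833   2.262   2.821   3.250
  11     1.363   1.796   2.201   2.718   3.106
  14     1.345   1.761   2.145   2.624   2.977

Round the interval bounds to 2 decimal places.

The population standard deviation σ is unknown (only the sample standard deviation s is given), so use a t-interval with df = n - 1 = 10 - 1 = 9.

For 99% confidence with df = 9, t* = 3.250 (from t-table)

Standard error: SE = s/√n = 11/√10 = 3.478505

Margin of error: E = t* × SE = 3.250 × 3.478505 = 11.3051

T-interval: x̄ ± E = 100 ± 11.3051 = (88.6949, 111.3051)

Rounded to 2 decimal places:

(88.69, 111.31)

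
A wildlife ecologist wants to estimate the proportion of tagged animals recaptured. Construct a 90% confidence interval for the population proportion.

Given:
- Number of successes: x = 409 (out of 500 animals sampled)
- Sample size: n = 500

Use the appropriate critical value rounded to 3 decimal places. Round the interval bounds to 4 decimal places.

Sample proportion: p̂ = 409/500 = 0.818000

Check conditions for normal approximation:
  np̂ = 409 ≥ 10 ✓
  n(1-p̂) = 91 ≥ 10 ✓

The sample is large enough, so use a z-interval (normal approximation) for the proportion.

For 90% confidence, z* = 1.645 (from standard normal table)

Standard error: SE = √(p̂(1-p̂)/n) = √(0.818000×0.182000/500) = 0.01725549

Margin of error: E = z* × SE = 1.645 × 0.01725549 = 0.028385

Z-interval: p̂ ± E = 0.818000 ± 0.028385 = (0.789615, 0.846385)

Rounded to 4 decimal places:

(0.7896, 0.8464)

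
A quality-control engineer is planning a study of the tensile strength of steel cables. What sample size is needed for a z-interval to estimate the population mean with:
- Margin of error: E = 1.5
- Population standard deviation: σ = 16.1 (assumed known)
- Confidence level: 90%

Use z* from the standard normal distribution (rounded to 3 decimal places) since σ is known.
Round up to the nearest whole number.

Using z* since population σ is known (z-interval formula).

For 90% confidence, z* = 1.645 (from standard normal table)

Sample size formula for z-interval: n = (z*σ/E)²

n = (1.645 × 16.1 / 1.5)²
  = (17.656333)²
  = 311.7461

Round up to the nearest whole number: n = 312

312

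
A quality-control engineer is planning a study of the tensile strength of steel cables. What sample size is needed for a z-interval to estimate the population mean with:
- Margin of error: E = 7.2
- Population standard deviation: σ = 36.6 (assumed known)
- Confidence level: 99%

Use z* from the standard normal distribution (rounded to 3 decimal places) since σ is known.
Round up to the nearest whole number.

Using z* since population σ is known (z-interval formula).

For 99% confidence, z* = 2.576 (from standard normal table)

Sample size formula for z-interval: n = (z*σ/E)²

n = (2.576 × 36.6 / 7.2)²
  = (13.094667)²
  = 171.4703

Round up to the nearest whole number: n = 172

172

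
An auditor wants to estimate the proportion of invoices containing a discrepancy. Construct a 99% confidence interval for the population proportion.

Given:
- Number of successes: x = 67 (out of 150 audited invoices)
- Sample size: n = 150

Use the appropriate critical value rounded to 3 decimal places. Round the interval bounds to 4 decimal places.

Sample proportion: p̂ = 67/150 = 0.446667

Check conditions for normal approximation:
  np̂ = 67 ≥ 10 ✓
  n(1-p̂) = 83 ≥ 10 ✓

The sample is large enough, so use a z-interval (normal approximation) for the proportion.

For 99% confidence, z* = 2.576 (from standard normal table)

Standard error: SE = √(p̂(1-p̂)/n) = √(0.446667×0.553333/150) = 0.04059192

Margin of error: E = z* × SE = 2.576 × 0.04059192 = 0.104565

Z-interval: p̂ ± E = 0.446667 ± 0.104565 = (0.342102, 0.551231)

Rounded to 4 decimal places:

(0.3421, 0.5512)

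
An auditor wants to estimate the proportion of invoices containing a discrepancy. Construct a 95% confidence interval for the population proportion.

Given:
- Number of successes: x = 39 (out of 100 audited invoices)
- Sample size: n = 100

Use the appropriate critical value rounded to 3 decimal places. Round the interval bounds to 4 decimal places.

Sample proportion: p̂ = 39/100 = 0.390000

Check conditions for normal approximation:
  np̂ = 39 ≥ 10 ✓
  n(1-p̂) = 61 ≥ 10 ✓

The sample is large enough, so use a z-interval (normal approximation) for the proportion.

For 95% confidence, z* = 1.96 (from standard normal table)

Standard error: SE = √(p̂(1-p̂)/n) = √(0.390000×0.610000/100) = 0.04877499

Margin of error: E = z* × SE = 1.96 × 0.04877499 = 0.095599

Z-interval: p̂ ± E = 0.390000 ± 0.095599 = (0.294401, 0.485599)

Rounded to 4 decimal places:

(0.2944, 0.4856)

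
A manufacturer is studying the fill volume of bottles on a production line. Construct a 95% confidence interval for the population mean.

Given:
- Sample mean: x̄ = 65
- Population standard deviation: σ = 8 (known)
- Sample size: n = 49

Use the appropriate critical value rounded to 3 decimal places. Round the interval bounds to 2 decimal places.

The population standard deviation σ is known, so use a z-interval (standard normal critical value).

For 95% confidence, z* = 1.96 (from standard normal table)

Standard error: SE = σ/√n = 8/√49 = 1.142857

Margin of error: E = z* × SE = 1.96 × 1.142857 = 2.2400

Z-interval: x̄ ± E = 65 ± 2.2400 = (62.7600, 67.2400)

Rounded to 2 decimal places:

(62.76, 67.24)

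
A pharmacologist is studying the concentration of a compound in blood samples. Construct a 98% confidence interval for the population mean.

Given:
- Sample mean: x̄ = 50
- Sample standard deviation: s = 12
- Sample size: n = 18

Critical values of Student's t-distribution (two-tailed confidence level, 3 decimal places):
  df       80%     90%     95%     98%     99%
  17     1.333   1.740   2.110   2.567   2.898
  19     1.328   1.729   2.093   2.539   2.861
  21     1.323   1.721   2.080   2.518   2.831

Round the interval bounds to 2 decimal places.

The population standard deviation σ is unknown (only the sample standard deviation s is given), so use a t-interval with df = n - 1 = 18 - 1 = 17.

For 98% confidence with df = 17, t* = 2.567 (from t-table)

Standard error: SE = s/√n = 12/√18 = 2.828427

Margin of error: E = t* × SE = 2.567 × 2.828427 = 7.2606

T-interval: x̄ ± E = 50 ± 7.2606 = (42.7394, 57.2606)

Rounded to 2 decimal places:

(42.74, 57.26)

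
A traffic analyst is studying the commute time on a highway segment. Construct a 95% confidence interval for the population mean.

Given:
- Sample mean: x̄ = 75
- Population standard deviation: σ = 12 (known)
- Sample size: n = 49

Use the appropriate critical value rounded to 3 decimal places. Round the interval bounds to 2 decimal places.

The population standard deviation σ is known, so use a z-interval (standard normal critical value).

For 95% confidence, z* = 1.96 (from standard normal table)

Standard error: SE = σ/√n = 12/√49 = 1.714286

Margin of error: E = z* × SE = 1.96 × 1.714286 = 3.3600

Z-interval: x̄ ± E = 75 ± 3.3600 = (71.6400, 78.3600)

Rounded to 2 decimal places:

(71.64, 78.36)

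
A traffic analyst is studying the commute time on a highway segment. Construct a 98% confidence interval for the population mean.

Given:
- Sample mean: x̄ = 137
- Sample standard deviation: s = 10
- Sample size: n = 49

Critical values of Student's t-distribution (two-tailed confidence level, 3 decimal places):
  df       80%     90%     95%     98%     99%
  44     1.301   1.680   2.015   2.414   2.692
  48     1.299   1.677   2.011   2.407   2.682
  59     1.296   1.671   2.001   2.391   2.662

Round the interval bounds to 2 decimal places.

The population standard deviation σ is unknown (only the sample standard deviation s is given), so use a t-interval with df = n - 1 = 49 - 1 = 48.

For 98% confidence with df = 48, t* = 2.407 (from t-table)

Standard error: SE = s/√n = 10/√49 = 1.428571

Margin of error: E = t* × SE = 2.407 × 1.428571 = 3.4386

T-interval: x̄ ± E = 137 ± 3.4386 = (133.5614, 140.4386)

Rounded to 2 decimal places:

(133.56, 140.44)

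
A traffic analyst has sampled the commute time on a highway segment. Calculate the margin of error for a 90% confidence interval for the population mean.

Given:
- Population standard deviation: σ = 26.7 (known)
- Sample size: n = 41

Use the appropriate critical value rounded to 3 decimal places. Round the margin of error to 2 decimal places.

The population standard deviation σ is known, so use the z-interval margin of error formula.

For 90% confidence, z* = 1.645 (from standard normal table)

Margin of error formula for z-interval: E = z* × σ/√n

E = 1.645 × 26.7/√41
  = 1.645 × 4.169839
  = 6.8594

Rounded to 2 decimal places:

6.86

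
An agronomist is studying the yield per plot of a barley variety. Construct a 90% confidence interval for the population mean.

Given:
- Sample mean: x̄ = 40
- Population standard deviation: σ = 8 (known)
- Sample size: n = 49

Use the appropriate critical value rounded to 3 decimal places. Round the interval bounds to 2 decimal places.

The population standard deviation σ is known, so use a z-interval (standard normal critical value).

For 90% confidence, z* = 1.645 (from standard normal table)

Standard error: SE = σ/√n = 8/√49 = 1.142857

Margin of error: E = z* × SE = 1.645 × 1.142857 = 1.8800

Z-interval: x̄ ± E = 40 ± 1.8800 = (38.1200, 41.8800)

Rounded to 2 decimal places:

(38.12, 41.88)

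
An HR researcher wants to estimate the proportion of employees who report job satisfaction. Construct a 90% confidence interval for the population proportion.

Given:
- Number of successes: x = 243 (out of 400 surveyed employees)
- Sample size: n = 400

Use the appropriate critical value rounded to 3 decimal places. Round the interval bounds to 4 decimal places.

Sample proportion: p̂ = 243/400 = 0.607500

Check conditions for normal approximation:
  np̂ = 243 ≥ 10 ✓
  n(1-p̂) = 157 ≥ 10 ✓

The sample is large enough, so use a z-interval (normal approximation) for the proportion.

For 90% confidence, z* = 1.645 (from standard normal table)

Standard error: SE = √(p̂(1-p̂)/n) = √(0.607500×0.392500/400) = 0.02441535

Margin of error: E = z* × SE = 1.645 × 0.02441535 = 0.040163

Z-interval: p̂ ± E = 0.607500 ± 0.040163 = (0.567337, 0.647663)

Rounded to 4 decimal places:

(0.5673, 0.6477)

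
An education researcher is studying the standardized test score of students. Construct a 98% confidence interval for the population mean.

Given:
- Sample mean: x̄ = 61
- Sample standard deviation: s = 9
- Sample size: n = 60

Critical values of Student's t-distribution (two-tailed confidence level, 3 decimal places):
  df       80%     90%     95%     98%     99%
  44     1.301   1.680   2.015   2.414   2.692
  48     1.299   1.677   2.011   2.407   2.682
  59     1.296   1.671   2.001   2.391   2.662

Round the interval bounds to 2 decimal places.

The population standard deviation σ is unknown (only the sample standard deviation s is given), so use a t-interval with df = n - 1 = 60 - 1 = 59.

For 98% confidence with df = 59, t* = 2.391 (from t-table)

Standard error: SE = s/√n = 9/√60 = 1.161895

Margin of error: E = t* × SE = 2.391 × 1.161895 = 2.7781

T-interval: x̄ ± E = 61 ± 2.7781 = (58.2219, 63.7781)

Rounded to 2 decimal places:

(58.22, 63.78)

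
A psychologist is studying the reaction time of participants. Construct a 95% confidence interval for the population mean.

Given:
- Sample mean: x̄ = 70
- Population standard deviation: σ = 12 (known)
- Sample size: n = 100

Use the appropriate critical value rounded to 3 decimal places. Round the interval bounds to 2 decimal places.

The population standard deviation σ is known, so use a z-interval (standard normal critical value).

For 95% confidence, z* = 1.96 (from standard normal table)

Standard error: SE = σ/√n = 12/√100 = 1.200000

Margin of error: E = z* × SE = 1.96 × 1.200000 = 2.3520

Z-interval: x̄ ± E = 70 ± 2.3520 = (67.6480, 72.3520)

Rounded to 2 decimal places:

(67.65, 72.35)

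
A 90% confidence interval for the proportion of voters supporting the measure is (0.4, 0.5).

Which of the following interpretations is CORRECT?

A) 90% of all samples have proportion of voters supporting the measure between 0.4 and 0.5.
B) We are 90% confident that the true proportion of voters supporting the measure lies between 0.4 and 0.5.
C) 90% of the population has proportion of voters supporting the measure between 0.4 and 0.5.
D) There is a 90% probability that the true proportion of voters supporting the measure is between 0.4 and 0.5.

A confidence interval represents our confidence in the procedure, not a probability statement about the parameter.

Key concept: If we repeated this sampling process many times and computed a 90% CI each time, about 90% of those intervals would contain the true population parameter.

For this specific interval (0.4, 0.5):
- Midpoint (point estimate): 0.45
- Margin of error: 0.05

The correct interpretation is the one stating confidence that the true parameter lies in the interval — option B.

B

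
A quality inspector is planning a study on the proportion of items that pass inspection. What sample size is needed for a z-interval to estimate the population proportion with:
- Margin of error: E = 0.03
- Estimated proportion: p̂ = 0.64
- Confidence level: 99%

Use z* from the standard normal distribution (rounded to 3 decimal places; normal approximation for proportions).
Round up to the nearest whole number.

Using z* for proportion z-interval (normal approximation).

For 99% confidence, z* = 2.576 (from standard normal table)

Sample size formula for proportion z-interval: n = z*²p̂(1-p̂)/E²

n = 2.576² × 0.64 × 0.36 / 0.03²
  = 6.635776 × 0.2304 / 0.0009
  = 1698.7587

Round up to the nearest whole number: n = 1699

1699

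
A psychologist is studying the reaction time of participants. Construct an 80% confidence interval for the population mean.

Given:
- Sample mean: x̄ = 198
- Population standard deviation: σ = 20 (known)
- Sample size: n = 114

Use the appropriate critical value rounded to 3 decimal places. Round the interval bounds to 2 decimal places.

The population standard deviation σ is known, so use a z-interval (standard normal critical value).

For 80% confidence, z* = 1.282 (from standard normal table)

Standard error: SE = σ/√n = 20/√114 = 1.873172

Margin of error: E = z* × SE = 1.282 × 1.873172 = 2.4014

Z-interval: x̄ ± E = 198 ± 2.4014 = (195.5986, 200.4014)

Rounded to 2 decimal places:

(195.60, 200.40)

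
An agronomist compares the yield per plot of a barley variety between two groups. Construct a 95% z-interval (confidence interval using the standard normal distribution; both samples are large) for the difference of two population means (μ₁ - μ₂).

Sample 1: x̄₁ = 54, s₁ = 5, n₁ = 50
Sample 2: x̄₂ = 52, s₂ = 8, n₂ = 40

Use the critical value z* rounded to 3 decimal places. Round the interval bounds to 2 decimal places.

Both samples are large (n₁ = 50 ≥ 30, n₂ = 40 ≥ 30), so a z-interval for the difference of means applies.

Point estimate: x̄₁ - x̄₂ = 54 - 52 = 2

Standard error: SE = √(s₁²/n₁ + s₂²/n₂)
= √(5²/50 + 8²/40)
= √(0.500000 + 1.600000)
= 1.449138

For 95% confidence, z* = 1.96 (from standard normal table)
Margin of error: E = z* × SE = 1.96 × 1.449138 = 2.8403

Z-interval: (x̄₁ - x̄₂) ± E = 2 ± 2.8403 = (-0.8403, 4.8403)

Rounded to 2 decimal places:

(-0.84, 4.84)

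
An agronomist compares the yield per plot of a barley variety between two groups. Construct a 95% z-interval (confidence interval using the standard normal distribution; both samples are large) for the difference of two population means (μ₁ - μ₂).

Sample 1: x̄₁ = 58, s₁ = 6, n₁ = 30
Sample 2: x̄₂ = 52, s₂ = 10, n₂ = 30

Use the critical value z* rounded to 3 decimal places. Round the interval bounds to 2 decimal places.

Both samples are large (n₁ = 30 ≥ 30, n₂ = 30 ≥ 30), so a z-interval for the difference of means applies.

Point estimate: x̄₁ - x̄₂ = 58 - 52 = 6

Standard error: SE = √(s₁²/n₁ + s₂²/n₂)
= √(6²/30 + 10²/30)
= √(1.200000 + 3.333333)
= 2.129163

For 95% confidence, z* = 1.96 (from standard normal table)
Margin of error: E = z* × SE = 1.96 × 2.129163 = 4.1732

Z-interval: (x̄₁ - x̄₂) ± E = 6 ± 4.1732 = (1.8268, 10.1732)

Rounded to 2 decimal places:

(1.83, 10.17)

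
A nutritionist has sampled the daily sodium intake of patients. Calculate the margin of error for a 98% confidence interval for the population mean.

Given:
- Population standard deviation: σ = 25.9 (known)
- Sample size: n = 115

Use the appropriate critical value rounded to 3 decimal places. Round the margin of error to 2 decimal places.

The population standard deviation σ is known, so use the z-interval margin of error formula.

For 98% confidence, z* = 2.326 (from standard normal table)

Margin of error formula for z-interval: E = z* × σ/√n

E = 2.326 × 25.9/√115
  = 2.326 × 2.415187
  = 5.6177

Rounded to 2 decimal places:

5.62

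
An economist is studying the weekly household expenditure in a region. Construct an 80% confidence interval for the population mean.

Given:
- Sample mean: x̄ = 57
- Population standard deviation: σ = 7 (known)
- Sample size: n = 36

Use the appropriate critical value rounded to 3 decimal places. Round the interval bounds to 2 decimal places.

The population standard deviation σ is known, so use a z-interval (standard normal critical value).

For 80% confidence, z* = 1.282 (from standard normal table)

Standard error: SE = σ/√n = 7/√36 = 1.166667

Margin of error: E = z* × SE = 1.282 × 1.166667 = 1.4957

Z-interval: x̄ ± E = 57 ± 1.4957 = (55.5043, 58.4957)

Rounded to 2 decimal places:

(55.50, 58.50)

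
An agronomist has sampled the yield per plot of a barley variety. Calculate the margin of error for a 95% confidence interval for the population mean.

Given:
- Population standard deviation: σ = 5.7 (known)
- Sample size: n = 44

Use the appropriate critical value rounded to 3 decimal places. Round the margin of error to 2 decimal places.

The population standard deviation σ is known, so use the z-interval margin of error formula.

For 95% confidence, z* = 1.96 (from standard normal table)

Margin of error formula for z-interval: E = z* × σ/√n

E = 1.96 × 5.7/√44
  = 1.96 × 0.859307
  = 1.6842

Rounded to 2 decimal places:

1.68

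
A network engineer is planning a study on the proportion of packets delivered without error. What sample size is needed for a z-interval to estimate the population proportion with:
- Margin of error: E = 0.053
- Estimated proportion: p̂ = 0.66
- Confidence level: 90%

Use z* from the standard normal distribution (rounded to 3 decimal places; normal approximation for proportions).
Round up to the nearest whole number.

Using z* for proportion z-interval (normal approximation).

For 90% confidence, z* = 1.645 (from standard normal table)

Sample size formula for proportion z-interval: n = z*²p̂(1-p̂)/E²

n = 1.645² × 0.66 × 0.34 / 0.053²
  = 2.706025 × 0.2244 / 0.002809
  = 216.1737

Round up to the nearest whole number: n = 217

217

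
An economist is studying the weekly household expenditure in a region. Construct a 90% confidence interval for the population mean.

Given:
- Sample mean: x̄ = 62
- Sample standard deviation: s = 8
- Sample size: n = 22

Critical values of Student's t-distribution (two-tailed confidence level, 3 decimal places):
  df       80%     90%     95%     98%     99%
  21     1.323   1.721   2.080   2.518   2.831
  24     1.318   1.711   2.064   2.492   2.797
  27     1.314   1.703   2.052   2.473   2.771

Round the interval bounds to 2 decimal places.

The population standard deviation σ is unknown (only the sample standard deviation s is given), so use a t-interval with df = n - 1 = 22 - 1 = 21.

For 90% confidence with df = 21, t* = 1.721 (from t-table)

Standard error: SE = s/√n = 8/√22 = 1.705606

Margin of error: E = t* × SE = 1.721 × 1.705606 = 2.9353

T-interval: x̄ ± E = 62 ± 2.9353 = (59.0647, 64.9353)

Rounded to 2 decimal places:

(59.06, 64.94)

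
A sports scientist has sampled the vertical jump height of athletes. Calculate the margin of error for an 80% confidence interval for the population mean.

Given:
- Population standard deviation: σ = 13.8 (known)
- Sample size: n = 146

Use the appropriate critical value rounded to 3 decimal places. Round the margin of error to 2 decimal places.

The population standard deviation σ is known, so use the z-interval margin of error formula.

For 80% confidence, z* = 1.282 (from standard normal table)

Margin of error formula for z-interval: E = z* × σ/√n

E = 1.282 × 13.8/√146
  = 1.282 × 1.142096
  = 1.4642

Rounded to 2 decimal places:

1.46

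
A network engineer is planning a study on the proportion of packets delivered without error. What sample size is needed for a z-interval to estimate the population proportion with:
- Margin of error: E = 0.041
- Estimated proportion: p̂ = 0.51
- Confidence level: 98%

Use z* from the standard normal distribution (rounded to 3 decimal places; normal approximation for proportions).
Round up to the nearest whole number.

Using z* for proportion z-interval (normal approximation).

For 98% confidence, z* = 2.326 (from standard normal table)

Sample size formula for proportion z-interval: n = z*²p̂(1-p̂)/E²

n = 2.326² × 0.51 × 0.49 / 0.041²
  = 5.410276 × 0.2499 / 0.001681
  = 804.2998

Round up to the nearest whole number: n = 805

805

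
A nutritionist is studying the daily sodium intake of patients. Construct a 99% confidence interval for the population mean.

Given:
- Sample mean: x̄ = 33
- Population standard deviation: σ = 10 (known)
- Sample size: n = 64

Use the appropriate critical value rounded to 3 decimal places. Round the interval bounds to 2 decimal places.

The population standard deviation σ is known, so use a z-interval (standard normal critical value).

For 99% confidence, z* = 2.576 (from standard normal table)

Standard error: SE = σ/√n = 10/√64 = 1.250000

Margin of error: E = z* × SE = 2.576 × 1.250000 = 3.2200

Z-interval: x̄ ± E = 33 ± 3.2200 = (29.7800, 36.2200)

Rounded to 2 decimal places:

(29.78, 36.22)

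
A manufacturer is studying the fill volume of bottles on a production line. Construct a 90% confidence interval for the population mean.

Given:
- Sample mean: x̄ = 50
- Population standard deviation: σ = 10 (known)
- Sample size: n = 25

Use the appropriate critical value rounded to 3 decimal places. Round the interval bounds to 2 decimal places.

The population standard deviation σ is known, so use a z-interval (standard normal critical value).

For 90% confidence, z* = 1.645 (from standard normal table)

Standard error: SE = σ/√n = 10/√25 = 2.000000

Margin of error: E = z* × SE = 1.645 × 2.000000 = 3.2900

Z-interval: x̄ ± E = 50 ± 3.2900 = (46.7100, 53.2900)

Rounded to 2 decimal places:

(46.71, 53.29)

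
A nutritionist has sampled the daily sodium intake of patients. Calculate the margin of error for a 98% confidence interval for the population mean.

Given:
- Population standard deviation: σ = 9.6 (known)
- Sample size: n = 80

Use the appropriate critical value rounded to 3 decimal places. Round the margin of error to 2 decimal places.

The population standard deviation σ is known, so use the z-interval margin of error formula.

For 98% confidence, z* = 2.326 (from standard normal table)

Margin of error formula for z-interval: E = z* × σ/√n

E = 2.326 × 9.6/√80
  = 2.326 × 1.073313
  = 2.4965

Rounded to 2 decimal places:

2.50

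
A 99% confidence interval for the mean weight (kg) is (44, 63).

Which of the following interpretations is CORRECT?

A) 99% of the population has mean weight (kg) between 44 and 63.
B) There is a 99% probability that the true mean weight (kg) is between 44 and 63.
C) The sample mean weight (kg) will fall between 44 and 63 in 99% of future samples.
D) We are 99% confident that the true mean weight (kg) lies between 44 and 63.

A confidence interval represents our confidence in the procedure, not a probability statement about the parameter.

Key concept: If we repeated this sampling process many times and computed a 99% CI each time, about 99% of those intervals would contain the true population parameter.

For this specific interval (44, 63):
- Midpoint (point estimate): 53.5
- Margin of error: 9.5

The correct interpretation is the one stating confidence that the true parameter lies in the interval — option D.

D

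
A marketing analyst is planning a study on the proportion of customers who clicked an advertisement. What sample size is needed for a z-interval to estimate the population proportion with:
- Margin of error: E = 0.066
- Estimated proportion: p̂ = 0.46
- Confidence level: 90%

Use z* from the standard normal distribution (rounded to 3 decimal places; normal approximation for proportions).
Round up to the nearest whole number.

Using z* for proportion z-interval (normal approximation).

For 90% confidence, z* = 1.645 (from standard normal table)

Sample size formula for proportion z-interval: n = z*²p̂(1-p̂)/E²

n = 1.645² × 0.46 × 0.54 / 0.066²
  = 2.706025 × 0.2484 / 0.004356
  = 154.3105

Round up to the nearest whole number: n = 155

155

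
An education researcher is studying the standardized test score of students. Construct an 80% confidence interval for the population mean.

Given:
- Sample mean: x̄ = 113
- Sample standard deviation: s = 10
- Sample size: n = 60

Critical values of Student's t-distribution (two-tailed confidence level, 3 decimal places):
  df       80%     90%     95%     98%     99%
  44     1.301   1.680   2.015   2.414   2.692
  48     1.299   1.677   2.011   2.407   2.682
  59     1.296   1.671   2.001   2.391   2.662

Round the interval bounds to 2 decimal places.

The population standard deviation σ is unknown (only the sample standard deviation s is given), so use a t-interval with df = n - 1 = 60 - 1 = 59.

For 80% confidence with df = 59, t* = 1.296 (from t-table)

Standard error: SE = s/√n = 10/√60 = 1.290994

Margin of error: E = t* × SE = 1.296 × 1.290994 = 1.6731

T-interval: x̄ ± E = 113 ± 1.6731 = (111.3269, 114.6731)

Rounded to 2 decimal places:

(111.33, 114.67)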